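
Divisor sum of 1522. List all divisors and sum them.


Divisors of 1522: 1, 2, 761, 1522
Sum = 1 + 2 + 761 + 1522 = 2286

σ(1522) = 2286


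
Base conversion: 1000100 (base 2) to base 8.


1000100 (base 2) = 68 (decimal)
68 (decimal) = 104 (base 8)


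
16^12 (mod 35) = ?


16^1 mod 35 = 16
16^2 mod 35 = 11
16^3 mod 35 = 1
16^4 mod 35 = 16
16^5 mod 35 = 11
16^6 mod 35 = 1
16^7 mod 35 = 16
16^8 mod 35 = 11
16^9 mod 35 = 1
16^10 mod 35 = 16
16^11 mod 35 = 11
16^12 mod 35 = 1


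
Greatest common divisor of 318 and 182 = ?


318 = 1 * 182 + 136
182 = 1 * 136 + 46
136 = 2 * 46 + 44
46 = 1 * 44 + 2
44 = 22 * 2 + 0
GCD = 2


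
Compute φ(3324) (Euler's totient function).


3324 = 2^2 × 3 × 277
Prime factors: 2, 3, 277
φ(3324) = 3324 × (1-1/2) × (1-1/3) × (1-1/277)
= 3324 × 1/2 × 2/3 × 276/277 = 1104

φ(3324) = 1104


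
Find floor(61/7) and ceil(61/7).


61/7 = 8.7143
floor = 8
ceil = 9

floor = 8, ceil = 9


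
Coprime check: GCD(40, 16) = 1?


Euclidean algorithm:
40 = 2 * 16 + 8
16 = 2 * 8 + 0
GCD(40, 16) = 8

No, not coprime (GCD = 8)


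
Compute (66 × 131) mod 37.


66 × 131 = 8646
8646 mod 37 = 25


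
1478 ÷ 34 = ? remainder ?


1478 = 34 * 43 + 16
Check: 1462 + 16 = 1478

q = 43, r = 16


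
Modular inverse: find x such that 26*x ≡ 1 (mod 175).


Use the extended Euclidean algorithm on (175, 26); each row r = 175*s + 26*t:
r=175, s=1, t=0
r=26, s=0, t=1
q=6: r=19, s=1, t=-6   [175*(1) + 26*(-6) = 19]
q=1: r=7, s=-1, t=7   [175*(-1) + 26*(7) = 7]
q=2: r=5, s=3, t=-20   [175*(3) + 26*(-20) = 5]
q=1: r=2, s=-4, t=27   [175*(-4) + 26*(27) = 2]
q=2: r=1, s=11, t=-74   [175*(11) + 26*(-74) = 1]
q=2: r=0, s=-26, t=175   [175*(-26) + 26*(175) = 0]
GCD = 1 with t = -74, so 26*(-74) ≡ 1 (mod 175)
Inverse = -74 mod 175 = 101
Check: 26 * 101 = 2626 ≡ 1 (mod 175)

26^(-1) ≡ 101 (mod 175)


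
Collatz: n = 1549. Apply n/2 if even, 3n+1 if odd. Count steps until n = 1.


1549 → 4648 → 2324 → 1162 → 581 → 1744 → 872 → 436 → 218 → 109 → 328 → 164 → 82 → 41 → 124 → 62 → 31 → 94 → 47 → 142 → 71 → 214 → 107 → 322 → 161 → 484 → 242 → 121 → 364 → 182 → 91 → 274 → 137 → 412 → 206 → 103 → 310 → 155 → 466 → 233 → 700 → 350 → 175 → 526 → 263 → 790 → 395 → 1186 → 593 → 1780 → 890 → 445 → 1336 → 668 → 334 → 167 → 502 → 251 → 754 → 377 → 1132 → 566 → 283 → 850 → 425 → 1276 → 638 → 319 → 958 → 479 → 1438 → 719 → 2158 → 1079 → 3238 → 1619 → 4858 → 2429 → 7288 → 3644 → 1822 → 911 → 2734 → 1367 → 4102 → 2051 → 6154 → 3077 → 9232 → 4616 → 2308 → 1154 → 577 → 1732 → 866 → 433 → 1300 → 650 → 325 → 976 → 488 → 244 → 122 → 61 → 184 → 92 → 46 → 23 → 70 → 35 → 106 → 53 → 160 → 80 → 40 → 20 → 10 → 5 → 16 → 8 → 4 → 2 → 1
Total steps = 122

122 steps


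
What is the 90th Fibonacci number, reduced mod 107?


F(k) mod 107 for k=1..90:
1, 1, 2, 3, 5, 8, 13, 21, 34, 55, 89, 37, 19, 56, 75, 24, 99, 16, 8, 24, 32, 56, 88, 37, 18, 55, 73, 21, 94, 8, 102, 3, 105, 1, 106, 0, 106, 106, 105, 104, 102, 99, 94, 86, 73, 52, 18, 70, 88, 51, 32, 83, 8, 91, 99, 83, 75, 51, 19, 70, 89, 52, 34, 86, 13, 99, 5, 104, 2, 106, 1, 0, 1, 1, 2, 3, 5, 8, 13, 21, 34, 55, 89, 37, 19, 56, 75, 24, 99, 16
F(90) mod 107 = 16


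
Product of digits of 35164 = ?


3 × 5 × 1 × 6 × 4 = 360


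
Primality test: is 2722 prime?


2722 / 2 = 1361 (exact division)
2722 is NOT prime.

No, 2722 is not prime


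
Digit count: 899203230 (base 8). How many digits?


899203230 in base 8 = 6546140236
Number of digits = 10

10 digits (base 8)


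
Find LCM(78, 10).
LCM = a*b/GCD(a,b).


GCD(78, 10) = 2
LCM = 78*10/2 = 780/2 = 390

LCM = 390


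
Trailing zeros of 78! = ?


floor(78/5) = 15
floor(78/25) = 3
Total = 18

18 trailing zeros


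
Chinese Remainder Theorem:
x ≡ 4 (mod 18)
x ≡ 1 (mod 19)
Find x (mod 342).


M = 18*19 = 342
M1 = M/18 = 19, M2 = M/19 = 18
M1^(-1) mod 18 = 1, M2^(-1) mod 19 = 18
x = 4*19*1 + 1*18*18 = 400
400 mod 342 = 58
Check: 58 mod 18 = 4 ✓, 58 mod 19 = 1 ✓

x ≡ 58 (mod 342)


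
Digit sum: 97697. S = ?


9 + 7 + 6 + 9 + 7 = 38


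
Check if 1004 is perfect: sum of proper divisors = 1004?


Proper divisors of 1004: 1, 2, 4, 251, 502
Sum = 1 + 2 + 4 + 251 + 502 = 760

No, 1004 is not perfect (760 ≠ 1004)


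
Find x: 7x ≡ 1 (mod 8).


GCD(7, 8) = 1, unique solution
a^(-1) mod 8 = 7
x = 7 * 1 mod 8 = 7

x ≡ 7 (mod 8)


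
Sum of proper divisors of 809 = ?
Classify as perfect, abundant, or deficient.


Proper divisors: 1
Sum = 1 = 1
1 < 809 → deficient

s(809) = 1 (deficient)


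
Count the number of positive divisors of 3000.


3000 = 2^3 × 3^1 × 5^3
d(3000) = (3+1) × (1+1) × (3+1) = 32

32 divisors


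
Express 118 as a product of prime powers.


118 / 2 = 59
59 / 59 = 1
118 = 2 × 59


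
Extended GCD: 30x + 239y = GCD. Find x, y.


Tabular extended Euclidean (each row: r = 30*s + 239*t):
r=30, s=1, t=0
r=239, s=0, t=1
q=0: r=30, s=1, t=0   [30*(1) + 239*(0) = 30]
q=7: r=29, s=-7, t=1   [30*(-7) + 239*(1) = 29]
q=1: r=1, s=8, t=-1   [30*(8) + 239*(-1) = 1]
q=29: r=0, s=-239, t=30   [30*(-239) + 239*(30) = 0]
GCD = 1; from the row with r=1: x=8, y=-1
Check: 30*(8) + 239*(-1) = 240 - 239 = 1

GCD = 1, x = 8, y = -1


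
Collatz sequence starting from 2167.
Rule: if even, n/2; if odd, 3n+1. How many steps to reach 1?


2167 → 6502 → 3251 → 9754 → 4877 → 14632 → 7316 → 3658 → 1829 → 5488 → 2744 → 1372 → 686 → 343 → 1030 → 515 → 1546 → 773 → 2320 → 1160 → 580 → 290 → 145 → 436 → 218 → 109 → 328 → 164 → 82 → 41 → 124 → 62 → 31 → 94 → 47 → 142 → 71 → 214 → 107 → 322 → 161 → 484 → 242 → 121 → 364 → 182 → 91 → 274 → 137 → 412 → 206 → 103 → 310 → 155 → 466 → 233 → 700 → 350 → 175 → 526 → 263 → 790 → 395 → 1186 → 593 → 1780 → 890 → 445 → 1336 → 668 → 334 → 167 → 502 → 251 → 754 → 377 → 1132 → 566 → 283 → 850 → 425 → 1276 → 638 → 319 → 958 → 479 → 1438 → 719 → 2158 → 1079 → 3238 → 1619 → 4858 → 2429 → 7288 → 3644 → 1822 → 911 → 2734 → 1367 → 4102 → 2051 → 6154 → 3077 → 9232 → 4616 → 2308 → 1154 → 577 → 1732 → 866 → 433 → 1300 → 650 → 325 → 976 → 488 → 244 → 122 → 61 → 184 → 92 → 46 → 23 → 70 → 35 → 106 → 53 → 160 → 80 → 40 → 20 → 10 → 5 → 16 → 8 → 4 → 2 → 1
Total steps = 138

138 steps


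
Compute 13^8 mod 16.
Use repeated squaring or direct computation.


13^1 mod 16 = 13
13^2 mod 16 = 9
13^3 mod 16 = 5
13^4 mod 16 = 1
13^5 mod 16 = 13
13^6 mod 16 = 9
13^7 mod 16 = 5
13^8 mod 16 = 1


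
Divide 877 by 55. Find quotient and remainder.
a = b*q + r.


877 = 55 * 15 + 52
Check: 825 + 52 = 877

q = 15, r = 52


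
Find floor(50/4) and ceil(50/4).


50/4 = 12.5000
floor = 12
ceil = 13

floor = 12, ceil = 13


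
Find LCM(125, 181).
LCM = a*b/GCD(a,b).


GCD(125, 181) = 1
LCM = 125*181/1 = 22625/1 = 22625

LCM = 22625


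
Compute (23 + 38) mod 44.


23 + 38 = 61
61 mod 44 = 17


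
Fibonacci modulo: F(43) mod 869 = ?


F(k) mod 869 for k=1..43:
1, 1, 2, 3, 5, 8, 13, 21, 34, 55, 89, 144, 233, 377, 610, 118, 728, 846, 705, 682, 518, 331, 849, 311, 291, 602, 24, 626, 650, 407, 188, 595, 783, 509, 423, 63, 486, 549, 166, 715, 12, 727, 739
F(43) mod 869 = 739


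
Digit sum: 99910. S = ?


9 + 9 + 9 + 1 + 0 = 28


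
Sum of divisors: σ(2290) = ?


Divisors of 2290: 1, 2, 5, 10, 229, 458, 1145, 2290
Sum = 1 + 2 + 5 + 10 + 229 + 458 + 1145 + 2290 = 4140

σ(2290) = 4140


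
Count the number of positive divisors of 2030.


2030 = 2^1 × 5^1 × 7^1 × 29^1
d(2030) = (1+1) × (1+1) × (1+1) × (1+1) = 16

16 divisors


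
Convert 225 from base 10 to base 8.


225 (base 10) = 225 (decimal)
225 (decimal) = 341 (base 8)


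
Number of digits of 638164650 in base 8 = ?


638164650 in base 8 = 4602317252
Number of digits = 10

10 digits (base 8)


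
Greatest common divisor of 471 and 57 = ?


471 = 8 * 57 + 15
57 = 3 * 15 + 12
15 = 1 * 12 + 3
12 = 4 * 3 + 0
GCD = 3


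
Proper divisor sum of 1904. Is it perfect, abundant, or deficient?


Proper divisors: 1, 2, 4, 7, 8, 14, 16, 17, 28, 34, 56, 68, 112, 119, 136, 238, 272, 476, 952
Sum = 1 + 2 + 4 + 7 + 8 + 14 + 16 + 17 + 28 + 34 + 56 + 68 + 112 + 119 + 136 + 238 + 272 + 476 + 952 = 2560
2560 > 1904 → abundant

s(1904) = 2560 (abundant)


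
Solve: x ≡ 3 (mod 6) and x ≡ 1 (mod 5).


M = 6*5 = 30
M1 = M/6 = 5, M2 = M/5 = 6
M1^(-1) mod 6 = 5, M2^(-1) mod 5 = 1
x = 3*5*5 + 1*6*1 = 81
81 mod 30 = 21
Check: 21 mod 6 = 3 ✓, 21 mod 5 = 1 ✓

x ≡ 21 (mod 30)


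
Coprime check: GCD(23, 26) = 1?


Euclidean algorithm:
26 = 1 * 23 + 3
23 = 7 * 3 + 2
3 = 1 * 2 + 1
2 = 2 * 1 + 0
GCD(23, 26) = 1

Yes, coprime (GCD = 1)


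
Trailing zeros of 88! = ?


floor(88/5) = 17
floor(88/25) = 3
Total = 20

20 trailing zeros


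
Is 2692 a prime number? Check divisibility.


2692 / 2 = 1346 (exact division)
2692 is NOT prime.

No, 2692 is not prime


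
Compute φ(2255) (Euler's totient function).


2255 = 5 × 11 × 41
Prime factors: 5, 11, 41
φ(2255) = 2255 × (1-1/5) × (1-1/11) × (1-1/41)
= 2255 × 4/5 × 10/11 × 40/41 = 1600

φ(2255) = 1600


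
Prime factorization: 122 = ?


122 / 2 = 61
61 / 61 = 1
122 = 2 × 61


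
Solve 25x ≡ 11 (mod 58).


GCD(25, 58) = 1, unique solution
a^(-1) mod 58 = 7
x = 7 * 11 mod 58 = 19

x ≡ 19 (mod 58)


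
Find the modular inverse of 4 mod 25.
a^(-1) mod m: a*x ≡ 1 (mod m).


Use the extended Euclidean algorithm on (25, 4); each row r = 25*s + 4*t:
r=25, s=1, t=0
r=4, s=0, t=1
q=6: r=1, s=1, t=-6   [25*(1) + 4*(-6) = 1]
q=4: r=0, s=-4, t=25   [25*(-4) + 4*(25) = 0]
GCD = 1 with t = -6, so 4*(-6) ≡ 1 (mod 25)
Inverse = -6 mod 25 = 19
Check: 4 * 19 = 76 ≡ 1 (mod 25)

4^(-1) ≡ 19 (mod 25)


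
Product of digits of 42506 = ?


4 × 2 × 5 × 0 × 6 = 0


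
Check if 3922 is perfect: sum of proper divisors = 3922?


Proper divisors of 3922: 1, 2, 37, 53, 74, 106, 1961
Sum = 1 + 2 + 37 + 53 + 74 + 106 + 1961 = 2234

No, 3922 is not perfect (2234 ≠ 3922)


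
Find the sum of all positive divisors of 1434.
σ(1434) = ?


Divisors of 1434: 1, 2, 3, 6, 239, 478, 717, 1434
Sum = 1 + 2 + 3 + 6 + 239 + 478 + 717 + 1434 = 2880

σ(1434) = 2880


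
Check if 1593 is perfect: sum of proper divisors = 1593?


Proper divisors of 1593: 1, 3, 9, 27, 59, 177, 531
Sum = 1 + 3 + 9 + 27 + 59 + 177 + 531 = 807

No, 1593 is not perfect (807 ≠ 1593)


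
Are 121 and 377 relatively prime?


Euclidean algorithm:
377 = 3 * 121 + 14
121 = 8 * 14 + 9
14 = 1 * 9 + 5
9 = 1 * 5 + 4
5 = 1 * 4 + 1
4 = 4 * 1 + 0
GCD(121, 377) = 1

Yes, coprime (GCD = 1)


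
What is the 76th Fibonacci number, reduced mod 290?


F(k) mod 290 for k=1..76:
1, 1, 2, 3, 5, 8, 13, 21, 34, 55, 89, 144, 233, 87, 30, 117, 147, 264, 121, 95, 216, 21, 237, 258, 205, 173, 88, 261, 59, 30, 89, 119, 208, 37, 245, 282, 237, 229, 176, 115, 1, 116, 117, 233, 60, 3, 63, 66, 129, 195, 34, 229, 263, 202, 175, 87, 262, 59, 31, 90, 121, 211, 42, 253, 5, 258, 263, 231, 204, 145, 59, 204, 263, 177, 150, 37
F(76) mod 290 = 37


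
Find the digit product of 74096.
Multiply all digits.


7 × 4 × 0 × 9 × 6 = 0


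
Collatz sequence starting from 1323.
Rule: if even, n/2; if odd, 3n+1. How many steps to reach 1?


1323 → 3970 → 1985 → 5956 → 2978 → 1489 → 4468 → 2234 → 1117 → 3352 → 1676 → 838 → 419 → 1258 → 629 → 1888 → 944 → 472 → 236 → 118 → 59 → 178 → 89 → 268 → 134 → 67 → 202 → 101 → 304 → 152 → 76 → 38 → 19 → 58 → 29 → 88 → 44 → 22 → 11 → 34 → 17 → 52 → 26 → 13 → 40 → 20 → 10 → 5 → 16 → 8 → 4 → 2 → 1
Total steps = 52

52 steps


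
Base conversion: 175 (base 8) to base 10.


175 (base 8) = 125 (decimal)
125 (decimal) = 125 (base 10)


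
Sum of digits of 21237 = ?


2 + 1 + 2 + 3 + 7 = 15


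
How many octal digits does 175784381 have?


175784381 in base 8 = 1236440675
Number of digits = 10

10 digits (base 8)


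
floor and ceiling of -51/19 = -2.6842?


-51/19 = -2.6842
floor = -3
ceil = -2

floor = -3, ceil = -2


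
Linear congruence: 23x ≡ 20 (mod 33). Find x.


GCD(23, 33) = 1, unique solution
a^(-1) mod 33 = 23
x = 23 * 20 mod 33 = 31

x ≡ 31 (mod 33)


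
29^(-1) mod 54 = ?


Use the extended Euclidean algorithm on (54, 29); each row r = 54*s + 29*t:
r=54, s=1, t=0
r=29, s=0, t=1
q=1: r=25, s=1, t=-1   [54*(1) + 29*(-1) = 25]
q=1: r=4, s=-1, t=2   [54*(-1) + 29*(2) = 4]
q=6: r=1, s=7, t=-13   [54*(7) + 29*(-13) = 1]
q=4: r=0, s=-29, t=54   [54*(-29) + 29*(54) = 0]
GCD = 1 with t = -13, so 29*(-13) ≡ 1 (mod 54)
Inverse = -13 mod 54 = 41
Check: 29 * 41 = 1189 ≡ 1 (mod 54)

29^(-1) ≡ 41 (mod 54)


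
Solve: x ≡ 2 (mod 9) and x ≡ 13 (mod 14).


M = 9*14 = 126
M1 = M/9 = 14, M2 = M/14 = 9
M1^(-1) mod 9 = 2, M2^(-1) mod 14 = 11
x = 2*14*2 + 13*9*11 = 1343
1343 mod 126 = 83
Check: 83 mod 9 = 2 ✓, 83 mod 14 = 13 ✓

x ≡ 83 (mod 126)


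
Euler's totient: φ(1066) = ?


1066 = 2 × 13 × 41
Prime factors: 2, 13, 41
φ(1066) = 1066 × (1-1/2) × (1-1/13) × (1-1/41)
= 1066 × 1/2 × 12/13 × 40/41 = 480

φ(1066) = 480


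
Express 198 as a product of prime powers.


198 / 2 = 99
99 / 3 = 33
33 / 3 = 11
11 / 11 = 1
198 = 2 × 3^2 × 11


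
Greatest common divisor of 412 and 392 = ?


412 = 1 * 392 + 20
392 = 19 * 20 + 12
20 = 1 * 12 + 8
12 = 1 * 8 + 4
8 = 2 * 4 + 0
GCD = 4


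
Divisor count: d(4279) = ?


4279 = 11^1 × 389^1
d(4279) = (1+1) × (1+1) = 4

4 divisors


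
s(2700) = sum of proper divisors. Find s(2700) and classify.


Proper divisors: 1, 2, 3, 4, 5, 6, 9, 10, 12, 15, 18, 20, 25, 27, 30, 36, 45, 50, 54, 60, 75, 90, 100, 108, 135, 150, 180, 225, 270, 300, 450, 540, 675, 900, 1350
Sum = 1 + 2 + 3 + 4 + 5 + 6 + 9 + 10 + 12 + 15 + 18 + 20 + 25 + 27 + 30 + 36 + 45 + 50 + 54 + 60 + 75 + 90 + 100 + 108 + 135 + 150 + 180 + 225 + 270 + 300 + 450 + 540 + 675 + 900 + 1350 = 5980
5980 > 2700 → abundant

s(2700) = 5980 (abundant)


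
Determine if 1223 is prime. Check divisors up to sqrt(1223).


Check divisors up to sqrt(1223) = 34.9714
No divisors found.
1223 is prime.

Yes, 1223 is prime


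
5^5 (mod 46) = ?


5^1 mod 46 = 5
5^2 mod 46 = 25
5^3 mod 46 = 33
5^4 mod 46 = 27
5^5 mod 46 = 43


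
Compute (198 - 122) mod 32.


198 - 122 = 76
76 mod 32 = 12


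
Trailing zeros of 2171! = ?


floor(2171/5) = 434
floor(2171/25) = 86
floor(2171/125) = 17
floor(2171/625) = 3
Total = 540

540 trailing zeros


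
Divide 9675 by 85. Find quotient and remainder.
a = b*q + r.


9675 = 85 * 113 + 70
Check: 9605 + 70 = 9675

q = 113, r = 70


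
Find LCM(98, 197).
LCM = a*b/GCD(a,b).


GCD(98, 197) = 1
LCM = 98*197/1 = 19306/1 = 19306

LCM = 19306


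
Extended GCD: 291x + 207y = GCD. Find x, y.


Tabular extended Euclidean (each row: r = 291*s + 207*t):
r=291, s=1, t=0
r=207, s=0, t=1
q=1: r=84, s=1, t=-1   [291*(1) + 207*(-1) = 84]
q=2: r=39, s=-2, t=3   [291*(-2) + 207*(3) = 39]
q=2: r=6, s=5, t=-7   [291*(5) + 207*(-7) = 6]
q=6: r=3, s=-32, t=45   [291*(-32) + 207*(45) = 3]
q=2: r=0, s=69, t=-97   [291*(69) + 207*(-97) = 0]
GCD = 3; from the row with r=3: x=-32, y=45
Check: 291*(-32) + 207*(45) = -9312 + 9315 = 3

GCD = 3, x = -32, y = 45


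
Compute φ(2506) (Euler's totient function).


2506 = 2 × 7 × 179
Prime factors: 2, 7, 179
φ(2506) = 2506 × (1-1/2) × (1-1/7) × (1-1/179)
= 2506 × 1/2 × 6/7 × 178/179 = 1068

φ(2506) = 1068


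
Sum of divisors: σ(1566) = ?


Divisors of 1566: 1, 2, 3, 6, 9, 18, 27, 29, 54, 58, 87, 174, 261, 522, 783, 1566
Sum = 1 + 2 + 3 + 6 + 9 + 18 + 27 + 29 + 54 + 58 + 87 + 174 + 261 + 522 + 783 + 1566 = 3600

σ(1566) = 3600


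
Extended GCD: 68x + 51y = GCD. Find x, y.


Tabular extended Euclidean (each row: r = 68*s + 51*t):
r=68, s=1, t=0
r=51, s=0, t=1
q=1: r=17, s=1, t=-1   [68*(1) + 51*(-1) = 17]
q=3: r=0, s=-3, t=4   [68*(-3) + 51*(4) = 0]
GCD = 17; from the row with r=17: x=1, y=-1
Check: 68*(1) + 51*(-1) = 68 - 51 = 17

GCD = 17, x = 1, y = -1


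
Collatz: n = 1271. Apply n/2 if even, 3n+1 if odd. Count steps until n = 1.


1271 → 3814 → 1907 → 5722 → 2861 → 8584 → 4292 → 2146 → 1073 → 3220 → 1610 → 805 → 2416 → 1208 → 604 → 302 → 151 → 454 → 227 → 682 → 341 → 1024 → 512 → 256 → 128 → 64 → 32 → 16 → 8 → 4 → 2 → 1
Total steps = 31

31 steps


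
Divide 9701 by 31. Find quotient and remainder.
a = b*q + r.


9701 = 31 * 312 + 29
Check: 9672 + 29 = 9701

q = 312, r = 29


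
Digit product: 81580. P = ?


8 × 1 × 5 × 8 × 0 = 0


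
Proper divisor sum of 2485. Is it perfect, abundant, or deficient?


Proper divisors: 1, 5, 7, 35, 71, 355, 497
Sum = 1 + 5 + 7 + 35 + 71 + 355 + 497 = 971
971 < 2485 → deficient

s(2485) = 971 (deficient)


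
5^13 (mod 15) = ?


5^1 mod 15 = 5
5^2 mod 15 = 10
5^3 mod 15 = 5
5^4 mod 15 = 10
5^5 mod 15 = 5
5^6 mod 15 = 10
5^7 mod 15 = 5
5^8 mod 15 = 10
5^9 mod 15 = 5
5^10 mod 15 = 10
5^11 mod 15 = 5
5^12 mod 15 = 10
5^13 mod 15 = 5


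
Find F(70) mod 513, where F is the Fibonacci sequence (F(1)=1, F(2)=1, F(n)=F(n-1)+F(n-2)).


F(k) mod 513 for k=1..70:
1, 1, 2, 3, 5, 8, 13, 21, 34, 55, 89, 144, 233, 377, 97, 474, 58, 19, 77, 96, 173, 269, 442, 198, 127, 325, 452, 264, 203, 467, 157, 111, 268, 379, 134, 0, 134, 134, 268, 402, 157, 46, 203, 249, 452, 188, 127, 315, 442, 244, 173, 417, 77, 494, 58, 39, 97, 136, 233, 369, 89, 458, 34, 492, 13, 505, 5, 510, 2, 512
F(70) mod 513 = 512


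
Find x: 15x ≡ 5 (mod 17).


GCD(15, 17) = 1, unique solution
a^(-1) mod 17 = 8
x = 8 * 5 mod 17 = 6

x ≡ 6 (mod 17)


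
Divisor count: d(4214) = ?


4214 = 2^1 × 7^2 × 43^1
d(4214) = (1+1) × (2+1) × (1+1) = 12

12 divisors


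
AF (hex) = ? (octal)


AF (base 16) = 175 (decimal)
175 (decimal) = 257 (base 8)


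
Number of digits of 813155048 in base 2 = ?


813155048 in base 2 = 110000011101111100001011101000
Number of digits = 30

30 digits (base 2)


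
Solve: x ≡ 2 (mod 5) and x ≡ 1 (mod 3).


M = 5*3 = 15
M1 = M/5 = 3, M2 = M/3 = 5
M1^(-1) mod 5 = 2, M2^(-1) mod 3 = 2
x = 2*3*2 + 1*5*2 = 22
22 mod 15 = 7
Check: 7 mod 5 = 2 ✓, 7 mod 3 = 1 ✓

x ≡ 7 (mod 15)


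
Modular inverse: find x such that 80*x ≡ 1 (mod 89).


Use the extended Euclidean algorithm on (89, 80); each row r = 89*s + 80*t:
r=89, s=1, t=0
r=80, s=0, t=1
q=1: r=9, s=1, t=-1   [89*(1) + 80*(-1) = 9]
q=8: r=8, s=-8, t=9   [89*(-8) + 80*(9) = 8]
q=1: r=1, s=9, t=-10   [89*(9) + 80*(-10) = 1]
q=8: r=0, s=-80, t=89   [89*(-80) + 80*(89) = 0]
GCD = 1 with t = -10, so 80*(-10) ≡ 1 (mod 89)
Inverse = -10 mod 89 = 79
Check: 80 * 79 = 6320 ≡ 1 (mod 89)

80^(-1) ≡ 79 (mod 89)


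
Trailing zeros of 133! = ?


floor(133/5) = 26
floor(133/25) = 5
floor(133/125) = 1
Total = 32

32 trailing zeros


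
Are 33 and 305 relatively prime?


Euclidean algorithm:
305 = 9 * 33 + 8
33 = 4 * 8 + 1
8 = 8 * 1 + 0
GCD(33, 305) = 1

Yes, coprime (GCD = 1)


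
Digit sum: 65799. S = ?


6 + 5 + 7 + 9 + 9 = 36


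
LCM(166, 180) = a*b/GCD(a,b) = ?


GCD(166, 180) = 2
LCM = 166*180/2 = 29880/2 = 14940

LCM = 14940


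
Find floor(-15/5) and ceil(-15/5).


-15/5 = -3.0000
floor = -3
ceil = -3

floor = -3, ceil = -3


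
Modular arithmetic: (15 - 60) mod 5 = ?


15 - 60 = -45
-45 mod 5 = 0


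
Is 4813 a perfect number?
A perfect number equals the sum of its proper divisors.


Proper divisors of 4813: 1
Sum = 1 = 1

No, 4813 is not perfect (1 ≠ 4813)


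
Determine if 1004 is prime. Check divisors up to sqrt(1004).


1004 / 2 = 502 (exact division)
1004 is NOT prime.

No, 1004 is not prime


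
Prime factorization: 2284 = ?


2284 / 2 = 1142
1142 / 2 = 571
571 / 571 = 1
2284 = 2^2 × 571


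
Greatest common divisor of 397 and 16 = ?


397 = 24 * 16 + 13
16 = 1 * 13 + 3
13 = 4 * 3 + 1
3 = 3 * 1 + 0
GCD = 1


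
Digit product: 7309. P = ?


7 × 3 × 0 × 9 = 0


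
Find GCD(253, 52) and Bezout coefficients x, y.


Tabular extended Euclidean (each row: r = 253*s + 52*t):
r=253, s=1, t=0
r=52, s=0, t=1
q=4: r=45, s=1, t=-4   [253*(1) + 52*(-4) = 45]
q=1: r=7, s=-1, t=5   [253*(-1) + 52*(5) = 7]
q=6: r=3, s=7, t=-34   [253*(7) + 52*(-34) = 3]
q=2: r=1, s=-15, t=73   [253*(-15) + 52*(73) = 1]
q=3: r=0, s=52, t=-253   [253*(52) + 52*(-253) = 0]
GCD = 1; from the row with r=1: x=-15, y=73
Check: 253*(-15) + 52*(73) = -3795 + 3796 = 1

GCD = 1, x = -15, y = 73


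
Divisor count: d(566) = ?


566 = 2^1 × 283^1
d(566) = (1+1) × (1+1) = 4

4 divisors


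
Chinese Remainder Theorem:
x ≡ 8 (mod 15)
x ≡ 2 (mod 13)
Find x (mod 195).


M = 15*13 = 195
M1 = M/15 = 13, M2 = M/13 = 15
M1^(-1) mod 15 = 7, M2^(-1) mod 13 = 7
x = 8*13*7 + 2*15*7 = 938
938 mod 195 = 158
Check: 158 mod 15 = 8 ✓, 158 mod 13 = 2 ✓

x ≡ 158 (mod 195)


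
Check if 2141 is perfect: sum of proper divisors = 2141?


Proper divisors of 2141: 1
Sum = 1 = 1

No, 2141 is not perfect (1 ≠ 2141)


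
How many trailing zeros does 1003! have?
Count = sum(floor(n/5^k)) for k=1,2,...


floor(1003/5) = 200
floor(1003/25) = 40
floor(1003/125) = 8
floor(1003/625) = 1
Total = 249

249 trailing zeros


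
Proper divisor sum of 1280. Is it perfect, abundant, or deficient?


Proper divisors: 1, 2, 4, 5, 8, 10, 16, 20, 32, 40, 64, 80, 128, 160, 256, 320, 640
Sum = 1 + 2 + 4 + 5 + 8 + 10 + 16 + 20 + 32 + 40 + 64 + 80 + 128 + 160 + 256 + 320 + 640 = 1786
1786 > 1280 → abundant

s(1280) = 1786 (abundant)


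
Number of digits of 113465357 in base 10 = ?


113465357 has 9 digits in base 10
floor(log10(113465357)) + 1 = floor(8.0549) + 1 = 9

9 digits (base 10)


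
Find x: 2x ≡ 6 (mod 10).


GCD(2, 10) = 2 divides 6
Divide: 1x ≡ 3 (mod 5)
x ≡ 3 (mod 5)


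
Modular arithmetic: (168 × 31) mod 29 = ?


168 × 31 = 5208
5208 mod 29 = 17


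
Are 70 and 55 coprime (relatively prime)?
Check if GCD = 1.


Euclidean algorithm:
70 = 1 * 55 + 15
55 = 3 * 15 + 10
15 = 1 * 10 + 5
10 = 2 * 5 + 0
GCD(70, 55) = 5

No, not coprime (GCD = 5)


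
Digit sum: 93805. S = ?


9 + 3 + 8 + 0 + 5 = 25


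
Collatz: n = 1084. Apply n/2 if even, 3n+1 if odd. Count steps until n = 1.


1084 → 542 → 271 → 814 → 407 → 1222 → 611 → 1834 → 917 → 2752 → 1376 → 688 → 344 → 172 → 86 → 43 → 130 → 65 → 196 → 98 → 49 → 148 → 74 → 37 → 112 → 56 → 28 → 14 → 7 → 22 → 11 → 34 → 17 → 52 → 26 → 13 → 40 → 20 → 10 → 5 → 16 → 8 → 4 → 2 → 1
Total steps = 44

44 steps


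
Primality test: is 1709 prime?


Check divisors up to sqrt(1709) = 41.3401
No divisors found.
1709 is prime.

Yes, 1709 is prime


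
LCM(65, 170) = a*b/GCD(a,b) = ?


GCD(65, 170) = 5
LCM = 65*170/5 = 11050/5 = 2210

LCM = 2210


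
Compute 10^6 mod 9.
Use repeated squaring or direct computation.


10^1 mod 9 = 1
10^2 mod 9 = 1
10^3 mod 9 = 1
10^4 mod 9 = 1
10^5 mod 9 = 1
10^6 mod 9 = 1


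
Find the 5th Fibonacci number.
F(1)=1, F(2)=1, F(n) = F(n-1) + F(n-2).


Sequence: 1, 1, 2, 3, 5
F(5) = 5


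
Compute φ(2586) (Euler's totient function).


2586 = 2 × 3 × 431
Prime factors: 2, 3, 431
φ(2586) = 2586 × (1-1/2) × (1-1/3) × (1-1/431)
= 2586 × 1/2 × 2/3 × 430/431 = 860

φ(2586) = 860


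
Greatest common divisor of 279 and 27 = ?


279 = 10 * 27 + 9
27 = 3 * 9 + 0
GCD = 9


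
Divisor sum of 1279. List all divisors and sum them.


Divisors of 1279: 1, 1279
Sum = 1 + 1279 = 1280

σ(1279) = 1280


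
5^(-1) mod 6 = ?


Use the extended Euclidean algorithm on (6, 5); each row r = 6*s + 5*t:
r=6, s=1, t=0
r=5, s=0, t=1
q=1: r=1, s=1, t=-1   [6*(1) + 5*(-1) = 1]
q=5: r=0, s=-5, t=6   [6*(-5) + 5*(6) = 0]
GCD = 1 with t = -1, so 5*(-1) ≡ 1 (mod 6)
Inverse = -1 mod 6 = 5
Check: 5 * 5 = 25 ≡ 1 (mod 6)

5^(-1) ≡ 5 (mod 6)


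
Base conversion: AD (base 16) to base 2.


AD (base 16) = 173 (decimal)
173 (decimal) = 10101101 (base 2)


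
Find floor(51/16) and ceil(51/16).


51/16 = 3.1875
floor = 3
ceil = 4

floor = 3, ceil = 4


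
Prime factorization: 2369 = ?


2369 / 23 = 103
103 / 103 = 1
2369 = 23 × 103


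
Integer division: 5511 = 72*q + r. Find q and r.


5511 = 72 * 76 + 39
Check: 5472 + 39 = 5511

q = 76, r = 39


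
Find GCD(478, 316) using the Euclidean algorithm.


478 = 1 * 316 + 162
316 = 1 * 162 + 154
162 = 1 * 154 + 8
154 = 19 * 8 + 2
8 = 4 * 2 + 0
GCD = 2


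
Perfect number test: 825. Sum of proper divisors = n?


Proper divisors of 825: 1, 3, 5, 11, 15, 25, 33, 55, 75, 165, 275
Sum = 1 + 3 + 5 + 11 + 15 + 25 + 33 + 55 + 75 + 165 + 275 = 663

No, 825 is not perfect (663 ≠ 825)


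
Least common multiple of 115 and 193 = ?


GCD(115, 193) = 1
LCM = 115*193/1 = 22195/1 = 22195

LCM = 22195


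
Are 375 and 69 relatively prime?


Euclidean algorithm:
375 = 5 * 69 + 30
69 = 2 * 30 + 9
30 = 3 * 9 + 3
9 = 3 * 3 + 0
GCD(375, 69) = 3

No, not coprime (GCD = 3)


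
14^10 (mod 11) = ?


14^1 mod 11 = 3
14^2 mod 11 = 9
14^3 mod 11 = 5
14^4 mod 11 = 4
14^5 mod 11 = 1
14^6 mod 11 = 3
14^7 mod 11 = 9
14^8 mod 11 = 5
14^9 mod 11 = 4
14^10 mod 11 = 1


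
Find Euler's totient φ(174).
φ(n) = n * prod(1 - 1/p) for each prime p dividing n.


174 = 2 × 3 × 29
Prime factors: 2, 3, 29
φ(174) = 174 × (1-1/2) × (1-1/3) × (1-1/29)
= 174 × 1/2 × 2/3 × 28/29 = 56

φ(174) = 56


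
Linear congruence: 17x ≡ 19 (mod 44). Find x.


GCD(17, 44) = 1, unique solution
a^(-1) mod 44 = 13
x = 13 * 19 mod 44 = 27

x ≡ 27 (mod 44)


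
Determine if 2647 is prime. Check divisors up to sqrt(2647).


Check divisors up to sqrt(2647) = 51.4490
No divisors found.
2647 is prime.

Yes, 2647 is prime


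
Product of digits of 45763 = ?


4 × 5 × 7 × 6 × 3 = 2520


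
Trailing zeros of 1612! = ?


floor(1612/5) = 322
floor(1612/25) = 64
floor(1612/125) = 12
floor(1612/625) = 2
Total = 400

400 trailing zeros


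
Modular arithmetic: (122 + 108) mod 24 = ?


122 + 108 = 230
230 mod 24 = 14


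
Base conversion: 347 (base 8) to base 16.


347 (base 8) = 231 (decimal)
231 (decimal) = E7 (base 16)


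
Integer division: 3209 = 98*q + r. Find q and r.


3209 = 98 * 32 + 73
Check: 3136 + 73 = 3209

q = 32, r = 73


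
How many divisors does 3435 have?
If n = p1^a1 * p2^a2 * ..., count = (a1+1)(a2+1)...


3435 = 3^1 × 5^1 × 229^1
d(3435) = (1+1) × (1+1) × (1+1) = 8

8 divisors


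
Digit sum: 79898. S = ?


7 + 9 + 8 + 9 + 8 = 41


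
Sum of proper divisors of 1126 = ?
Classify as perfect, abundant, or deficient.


Proper divisors: 1, 2, 563
Sum = 1 + 2 + 563 = 566
566 < 1126 → deficient

s(1126) = 566 (deficient)


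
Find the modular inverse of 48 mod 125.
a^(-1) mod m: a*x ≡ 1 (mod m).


Use the extended Euclidean algorithm on (125, 48); each row r = 125*s + 48*t:
r=125, s=1, t=0
r=48, s=0, t=1
q=2: r=29, s=1, t=-2   [125*(1) + 48*(-2) = 29]
q=1: r=19, s=-1, t=3   [125*(-1) + 48*(3) = 19]
q=1: r=10, s=2, t=-5   [125*(2) + 48*(-5) = 10]
q=1: r=9, s=-3, t=8   [125*(-3) + 48*(8) = 9]
q=1: r=1, s=5, t=-13   [125*(5) + 48*(-13) = 1]
q=9: r=0, s=-48, t=125   [125*(-48) + 48*(125) = 0]
GCD = 1 with t = -13, so 48*(-13) ≡ 1 (mod 125)
Inverse = -13 mod 125 = 112
Check: 48 * 112 = 5376 ≡ 1 (mod 125)

48^(-1) ≡ 112 (mod 125)


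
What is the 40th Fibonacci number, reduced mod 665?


F(k) mod 665 for k=1..40:
1, 1, 2, 3, 5, 8, 13, 21, 34, 55, 89, 144, 233, 377, 610, 322, 267, 589, 191, 115, 306, 421, 62, 483, 545, 363, 243, 606, 184, 125, 309, 434, 78, 512, 590, 437, 362, 134, 496, 630
F(40) mod 665 = 630


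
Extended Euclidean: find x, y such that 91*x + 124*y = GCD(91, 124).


Tabular extended Euclidean (each row: r = 91*s + 124*t):
r=91, s=1, t=0
r=124, s=0, t=1
q=0: r=91, s=1, t=0   [91*(1) + 124*(0) = 91]
q=1: r=33, s=-1, t=1   [91*(-1) + 124*(1) = 33]
q=2: r=25, s=3, t=-2   [91*(3) + 124*(-2) = 25]
q=1: r=8, s=-4, t=3   [91*(-4) + 124*(3) = 8]
q=3: r=1, s=15, t=-11   [91*(15) + 124*(-11) = 1]
q=8: r=0, s=-124, t=91   [91*(-124) + 124*(91) = 0]
GCD = 1; from the row with r=1: x=15, y=-11
Check: 91*(15) + 124*(-11) = 1365 - 1364 = 1

GCD = 1, x = 15, y = -11


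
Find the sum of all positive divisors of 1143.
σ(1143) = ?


Divisors of 1143: 1, 3, 9, 127, 381, 1143
Sum = 1 + 3 + 9 + 127 + 381 + 1143 = 1664

σ(1143) = 1664


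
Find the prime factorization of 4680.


4680 / 2 = 2340
2340 / 2 = 1170
1170 / 2 = 585
585 / 3 = 195
195 / 3 = 65
65 / 5 = 13
13 / 13 = 1
4680 = 2^3 × 3^2 × 5 × 13


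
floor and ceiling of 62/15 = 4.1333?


62/15 = 4.1333
floor = 4
ceil = 5

floor = 4, ceil = 5


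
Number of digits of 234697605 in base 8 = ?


234697605 in base 8 = 1577231605
Number of digits = 10

10 digits (base 8)


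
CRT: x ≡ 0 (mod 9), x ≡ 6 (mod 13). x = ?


M = 9*13 = 117
M1 = M/9 = 13, M2 = M/13 = 9
M1^(-1) mod 9 = 7, M2^(-1) mod 13 = 3
x = 0*13*7 + 6*9*3 = 162
162 mod 117 = 45
Check: 45 mod 9 = 0 ✓, 45 mod 13 = 6 ✓

x ≡ 45 (mod 117)


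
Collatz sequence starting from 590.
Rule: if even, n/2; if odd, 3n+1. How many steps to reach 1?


590 → 295 → 886 → 443 → 1330 → 665 → 1996 → 998 → 499 → 1498 → 749 → 2248 → 1124 → 562 → 281 → 844 → 422 → 211 → 634 → 317 → 952 → 476 → 238 → 119 → 358 → 179 → 538 → 269 → 808 → 404 → 202 → 101 → 304 → 152 → 76 → 38 → 19 → 58 → 29 → 88 → 44 → 22 → 11 → 34 → 17 → 52 → 26 → 13 → 40 → 20 → 10 → 5 → 16 → 8 → 4 → 2 → 1
Total steps = 56

56 steps


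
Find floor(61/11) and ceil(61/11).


61/11 = 5.5455
floor = 5
ceil = 6

floor = 5, ceil = 6


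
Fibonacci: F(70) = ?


Sequence: 1, 1, 2, 3, 5, 8, 13, 21, 34, 55, 89, 144, 233, 377, 610, 987, 1597, 2584, 4181, 6765, 10946, 17711, 28657, 46368, 75025, 121393, 196418, 317811, 514229, 832040, 1346269, 2178309, 3524578, 5702887, 9227465, 14930352, 24157817, 39088169, 63245986, 102334155, 165580141, 267914296, 433494437, 701408733, 1134903170, 1836311903, 2971215073, 4807526976, 7778742049, 12586269025, 20365011074, 32951280099, 53316291173, 86267571272, 139583862445, 225851433717, 365435296162, 591286729879, 956722026041, 1548008755920, 2504730781961, 4052739537881, 6557470319842, 10610209857723, 17167680177565, 27777890035288, 44945570212853, 72723460248141, 117669030460994, 190392490709135
F(70) = 190392490709135


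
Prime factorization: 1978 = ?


1978 / 2 = 989
989 / 23 = 43
43 / 43 = 1
1978 = 2 × 23 × 43


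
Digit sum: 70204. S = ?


7 + 0 + 2 + 0 + 4 = 13


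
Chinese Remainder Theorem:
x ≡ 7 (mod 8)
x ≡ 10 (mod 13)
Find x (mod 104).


M = 8*13 = 104
M1 = M/8 = 13, M2 = M/13 = 8
M1^(-1) mod 8 = 5, M2^(-1) mod 13 = 5
x = 7*13*5 + 10*8*5 = 855
855 mod 104 = 23
Check: 23 mod 8 = 7 ✓, 23 mod 13 = 10 ✓

x ≡ 23 (mod 104)


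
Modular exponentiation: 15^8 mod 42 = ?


15^1 mod 42 = 15
15^2 mod 42 = 15
15^3 mod 42 = 15
15^4 mod 42 = 15
15^5 mod 42 = 15
15^6 mod 42 = 15
15^7 mod 42 = 15
15^8 mod 42 = 15


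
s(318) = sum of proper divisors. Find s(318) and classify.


Proper divisors: 1, 2, 3, 6, 53, 106, 159
Sum = 1 + 2 + 3 + 6 + 53 + 106 + 159 = 330
330 > 318 → abundant

s(318) = 330 (abundant)


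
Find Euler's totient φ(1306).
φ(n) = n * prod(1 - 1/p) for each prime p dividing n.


1306 = 2 × 653
Prime factors: 2, 653
φ(1306) = 1306 × (1-1/2) × (1-1/653)
= 1306 × 1/2 × 652/653 = 652

φ(1306) = 652


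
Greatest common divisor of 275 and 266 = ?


275 = 1 * 266 + 9
266 = 29 * 9 + 5
9 = 1 * 5 + 4
5 = 1 * 4 + 1
4 = 4 * 1 + 0
GCD = 1


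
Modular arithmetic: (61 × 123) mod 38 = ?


61 × 123 = 7503
7503 mod 38 = 17


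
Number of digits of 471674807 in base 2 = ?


471674807 in base 2 = 11100000111010010111110110111
Number of digits = 29

29 digits (base 2)


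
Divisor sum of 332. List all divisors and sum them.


Divisors of 332: 1, 2, 4, 83, 166, 332
Sum = 1 + 2 + 4 + 83 + 166 + 332 = 588

σ(332) = 588


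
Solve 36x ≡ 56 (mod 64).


GCD(36, 64) = 4 divides 56
Divide: 9x ≡ 14 (mod 16)
x ≡ 14 (mod 16)


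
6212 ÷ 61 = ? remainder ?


6212 = 61 * 101 + 51
Check: 6161 + 51 = 6212

q = 101, r = 51


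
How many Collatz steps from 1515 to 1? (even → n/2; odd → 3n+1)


1515 → 4546 → 2273 → 6820 → 3410 → 1705 → 5116 → 2558 → 1279 → 3838 → 1919 → 5758 → 2879 → 8638 → 4319 → 12958 → 6479 → 19438 → 9719 → 29158 → 14579 → 43738 → 21869 → 65608 → 32804 → 16402 → 8201 → 24604 → 12302 → 6151 → 18454 → 9227 → 27682 → 13841 → 41524 → 20762 → 10381 → 31144 → 15572 → 7786 → 3893 → 11680 → 5840 → 2920 → 1460 → 730 → 365 → 1096 → 548 → 274 → 137 → 412 → 206 → 103 → 310 → 155 → 466 → 233 → 700 → 350 → 175 → 526 → 263 → 790 → 395 → 1186 → 593 → 1780 → 890 → 445 → 1336 → 668 → 334 → 167 → 502 → 251 → 754 → 377 → 1132 → 566 → 283 → 850 → 425 → 1276 → 638 → 319 → 958 → 479 → 1438 → 719 → 2158 → 1079 → 3238 → 1619 → 4858 → 2429 → 7288 → 3644 → 1822 → 911 → 2734 → 1367 → 4102 → 2051 → 6154 → 3077 → 9232 → 4616 → 2308 → 1154 → 577 → 1732 → 866 → 433 → 1300 → 650 → 325 → 976 → 488 → 244 → 122 → 61 → 184 → 92 → 46 → 23 → 70 → 35 → 106 → 53 → 160 → 80 → 40 → 20 → 10 → 5 → 16 → 8 → 4 → 2 → 1
Total steps = 140

140 steps


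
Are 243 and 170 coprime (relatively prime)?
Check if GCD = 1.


Euclidean algorithm:
243 = 1 * 170 + 73
170 = 2 * 73 + 24
73 = 3 * 24 + 1
24 = 24 * 1 + 0
GCD(243, 170) = 1

Yes, coprime (GCD = 1)


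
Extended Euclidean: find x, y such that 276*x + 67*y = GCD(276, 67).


Tabular extended Euclidean (each row: r = 276*s + 67*t):
r=276, s=1, t=0
r=67, s=0, t=1
q=4: r=8, s=1, t=-4   [276*(1) + 67*(-4) = 8]
q=8: r=3, s=-8, t=33   [276*(-8) + 67*(33) = 3]
q=2: r=2, s=17, t=-70   [276*(17) + 67*(-70) = 2]
q=1: r=1, s=-25, t=103   [276*(-25) + 67*(103) = 1]
q=2: r=0, s=67, t=-276   [276*(67) + 67*(-276) = 0]
GCD = 1; from the row with r=1: x=-25, y=103
Check: 276*(-25) + 67*(103) = -6900 + 6901 = 1

GCD = 1, x = -25, y = 103


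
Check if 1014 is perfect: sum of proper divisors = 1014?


Proper divisors of 1014: 1, 2, 3, 6, 13, 26, 39, 78, 169, 338, 507
Sum = 1 + 2 + 3 + 6 + 13 + 26 + 39 + 78 + 169 + 338 + 507 = 1182

No, 1014 is not perfect (1182 ≠ 1014)


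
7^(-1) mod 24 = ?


Use the extended Euclidean algorithm on (24, 7); each row r = 24*s + 7*t:
r=24, s=1, t=0
r=7, s=0, t=1
q=3: r=3, s=1, t=-3   [24*(1) + 7*(-3) = 3]
q=2: r=1, s=-2, t=7   [24*(-2) + 7*(7) = 1]
q=3: r=0, s=7, t=-24   [24*(7) + 7*(-24) = 0]
GCD = 1 with t = 7, so 7*(7) ≡ 1 (mod 24)
Inverse = 7 mod 24 = 7
Check: 7 * 7 = 49 ≡ 1 (mod 24)

7^(-1) ≡ 7 (mod 24)


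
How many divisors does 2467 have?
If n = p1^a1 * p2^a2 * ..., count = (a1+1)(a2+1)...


2467 = 2467^1
d(2467) = (1+1) = 2

2 divisors


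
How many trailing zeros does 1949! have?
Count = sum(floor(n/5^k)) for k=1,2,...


floor(1949/5) = 389
floor(1949/25) = 77
floor(1949/125) = 15
floor(1949/625) = 3
Total = 484

484 trailing zeros


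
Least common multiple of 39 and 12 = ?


GCD(39, 12) = 3
LCM = 39*12/3 = 468/3 = 156

LCM = 156


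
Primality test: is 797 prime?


Check divisors up to sqrt(797) = 28.2312
No divisors found.
797 is prime.

Yes, 797 is prime


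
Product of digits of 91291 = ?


9 × 1 × 2 × 9 × 1 = 162


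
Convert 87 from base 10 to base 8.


87 (base 10) = 87 (decimal)
87 (decimal) = 127 (base 8)


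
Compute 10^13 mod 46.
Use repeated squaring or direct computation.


10^1 mod 46 = 10
10^2 mod 46 = 8
10^3 mod 46 = 34
10^4 mod 46 = 18
10^5 mod 46 = 42
10^6 mod 46 = 6
10^7 mod 46 = 14
10^8 mod 46 = 2
10^9 mod 46 = 20
10^10 mod 46 = 16
10^11 mod 46 = 22
10^12 mod 46 = 36
10^13 mod 46 = 38


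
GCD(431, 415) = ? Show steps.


431 = 1 * 415 + 16
415 = 25 * 16 + 15
16 = 1 * 15 + 1
15 = 15 * 1 + 0
GCD = 1


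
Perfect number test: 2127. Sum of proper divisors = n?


Proper divisors of 2127: 1, 3, 709
Sum = 1 + 3 + 709 = 713

No, 2127 is not perfect (713 ≠ 2127)


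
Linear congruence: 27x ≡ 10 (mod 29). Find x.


GCD(27, 29) = 1, unique solution
a^(-1) mod 29 = 14
x = 14 * 10 mod 29 = 24

x ≡ 24 (mod 29)


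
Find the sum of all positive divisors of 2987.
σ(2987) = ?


Divisors of 2987: 1, 29, 103, 2987
Sum = 1 + 29 + 103 + 2987 = 3120

σ(2987) = 3120


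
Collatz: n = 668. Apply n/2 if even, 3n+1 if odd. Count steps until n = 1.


668 → 334 → 167 → 502 → 251 → 754 → 377 → 1132 → 566 → 283 → 850 → 425 → 1276 → 638 → 319 → 958 → 479 → 1438 → 719 → 2158 → 1079 → 3238 → 1619 → 4858 → 2429 → 7288 → 3644 → 1822 → 911 → 2734 → 1367 → 4102 → 2051 → 6154 → 3077 → 9232 → 4616 → 2308 → 1154 → 577 → 1732 → 866 → 433 → 1300 → 650 → 325 → 976 → 488 → 244 → 122 → 61 → 184 → 92 → 46 → 23 → 70 → 35 → 106 → 53 → 160 → 80 → 40 → 20 → 10 → 5 → 16 → 8 → 4 → 2 → 1
Total steps = 69

69 steps


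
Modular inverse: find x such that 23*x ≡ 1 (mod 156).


Use the extended Euclidean algorithm on (156, 23); each row r = 156*s + 23*t:
r=156, s=1, t=0
r=23, s=0, t=1
q=6: r=18, s=1, t=-6   [156*(1) + 23*(-6) = 18]
q=1: r=5, s=-1, t=7   [156*(-1) + 23*(7) = 5]
q=3: r=3, s=4, t=-27   [156*(4) + 23*(-27) = 3]
q=1: r=2, s=-5, t=34   [156*(-5) + 23*(34) = 2]
q=1: r=1, s=9, t=-61   [156*(9) + 23*(-61) = 1]
q=2: r=0, s=-23, t=156   [156*(-23) + 23*(156) = 0]
GCD = 1 with t = -61, so 23*(-61) ≡ 1 (mod 156)
Inverse = -61 mod 156 = 95
Check: 23 * 95 = 2185 ≡ 1 (mod 156)

23^(-1) ≡ 95 (mod 156)


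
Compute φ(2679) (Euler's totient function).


2679 = 3 × 19 × 47
Prime factors: 3, 19, 47
φ(2679) = 2679 × (1-1/3) × (1-1/19) × (1-1/47)
= 2679 × 2/3 × 18/19 × 46/47 = 1656

φ(2679) = 1656


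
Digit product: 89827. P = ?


8 × 9 × 8 × 2 × 7 = 8064


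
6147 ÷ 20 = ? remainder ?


6147 = 20 * 307 + 7
Check: 6140 + 7 = 6147

q = 307, r = 7


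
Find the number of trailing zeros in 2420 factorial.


floor(2420/5) = 484
floor(2420/25) = 96
floor(2420/125) = 19
floor(2420/625) = 3
Total = 602

602 trailing zeros


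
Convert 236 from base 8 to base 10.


236 (base 8) = 158 (decimal)
158 (decimal) = 158 (base 10)


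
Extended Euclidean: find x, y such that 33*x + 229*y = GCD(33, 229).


Tabular extended Euclidean (each row: r = 33*s + 229*t):
r=33, s=1, t=0
r=229, s=0, t=1
q=0: r=33, s=1, t=0   [33*(1) + 229*(0) = 33]
q=6: r=31, s=-6, t=1   [33*(-6) + 229*(1) = 31]
q=1: r=2, s=7, t=-1   [33*(7) + 229*(-1) = 2]
q=15: r=1, s=-111, t=16   [33*(-111) + 229*(16) = 1]
q=2: r=0, s=229, t=-33   [33*(229) + 229*(-33) = 0]
GCD = 1; from the row with r=1: x=-111, y=16
Check: 33*(-111) + 229*(16) = -3663 + 3664 = 1

GCD = 1, x = -111, y = 16
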